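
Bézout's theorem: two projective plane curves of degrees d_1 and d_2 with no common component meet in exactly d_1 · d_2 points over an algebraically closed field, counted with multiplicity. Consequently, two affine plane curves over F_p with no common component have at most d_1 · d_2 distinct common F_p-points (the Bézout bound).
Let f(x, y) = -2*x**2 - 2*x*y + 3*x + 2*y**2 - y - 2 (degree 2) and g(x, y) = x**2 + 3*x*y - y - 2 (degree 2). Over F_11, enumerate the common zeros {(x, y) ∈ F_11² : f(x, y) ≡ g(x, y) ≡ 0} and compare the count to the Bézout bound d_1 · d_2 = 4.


Common zeros: {(6, 9)}; count = 1; Bézout bound = 4.

deg(f) = 2, deg(g) = 2, so Bézout bound = 4.
Scan x ∈ F_11. For each x, list the y ∈ F_11 with f(x, y) ≡ 0 and those with g(x, y) ≡ 0 (mod 11); the common zeros in that column are the intersection.
  x = 0: f ≡ 0 at y ∈ ∅; g ≡ 0 at y ∈ {9}; common: ∅.
  x = 1: f ≡ 0 at y ∈ ∅; g ≡ 0 at y ∈ {6}; common: ∅.
  x = 2: f ≡ 0 at y ∈ ∅; g ≡ 0 at y ∈ {4}; common: ∅.
  x = 3: f ≡ 0 at y ∈ {0, 9}; g ≡ 0 at y ∈ {6}; common: ∅.
  x = 4: f ≡ 0 at y ∈ {0, 10}; g ≡ 0 at y ∈ ∅; common: ∅.
  x = 5: f ≡ 0 at y ∈ ∅; g ≡ 0 at y ∈ {7}; common: ∅.
  x = 6: f ≡ 0 at y ∈ {3, 9}; g ≡ 0 at y ∈ {9}; common: {9}.
  x = 7: f ≡ 0 at y ∈ ∅; g ≡ 0 at y ∈ {7}; common: ∅.
  x = 8: f ≡ 0 at y ∈ {1, 2}; g ≡ 0 at y ∈ {4}; common: ∅.
  x = 9: f ≡ 0 at y ∈ {1, 3}; g ≡ 0 at y ∈ {5}; common: ∅.
  x = 10: f ≡ 0 at y ∈ ∅; g ≡ 0 at y ∈ {8}; common: ∅.
Collecting: common zeros = {(6, 9)}, so the count is 1.
Comparison with the Bézout bound: 1 ≤ 4 = deg(f)·deg(g), as expected for curves with no common component (the affine F_11-count falls short of the bound because intersections may lie at infinity, over extension fields, or carry multiplicity).


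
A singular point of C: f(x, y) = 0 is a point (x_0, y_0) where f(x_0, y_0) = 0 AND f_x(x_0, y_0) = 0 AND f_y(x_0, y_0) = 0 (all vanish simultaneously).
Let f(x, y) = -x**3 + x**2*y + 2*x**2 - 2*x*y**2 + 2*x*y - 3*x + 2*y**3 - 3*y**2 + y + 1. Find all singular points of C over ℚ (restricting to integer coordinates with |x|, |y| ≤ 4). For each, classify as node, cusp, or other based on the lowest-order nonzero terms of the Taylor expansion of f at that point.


Singular points: {(1, 1)}; classification: cusp.

Compute partial derivatives:
  f_x = -3*x**2 + 2*x*y + 4*x - 2*y**2 + 2*y - 3.
  f_y = x**2 - 4*x*y + 2*x + 6*y**2 - 6*y + 1.
Scan x_0 ∈ {−4, ..., 4}. For each x_0, f_y(x_0, y) is a polynomial in y; find its integer roots y ∈ {−4, ..., 4}, then test f_x and f at those candidates.
  x = -4: f_y(-4, y) = 6*y**2 + 10*y + 9; no integer root y with |y| ≤ 4.
  x = -3: f_y(-3, y) = 6*y**2 + 6*y + 4; no integer root y with |y| ≤ 4.
  x = -2: f_y(-2, y) = 6*y**2 + 2*y + 1; no integer root y with |y| ≤ 4.
  x = -1: f_y(-1, y) = 6*y**2 - 2*y; vanishes at y ∈ {0}. (-1, 0): f_x = -10 ≠ 0.
  x = 0: f_y(0, y) = 6*y**2 - 6*y + 1; no integer root y with |y| ≤ 4.
  x = 1: f_y(1, y) = 6*y**2 - 10*y + 4; vanishes at y ∈ {1}. (1, 1): f_x = 0, f = 0 — SINGULAR.
  x = 2: f_y(2, y) = 6*y**2 - 14*y + 9; no integer root y with |y| ≤ 4.
  x = 3: f_y(3, y) = 6*y**2 - 18*y + 16; no integer root y with |y| ≤ 4.
  x = 4: f_y(4, y) = 6*y**2 - 22*y + 25; no integer root y with |y| ≤ 4.
Only singular point on the grid: (1, 1).
Classify: substitute x = 1 + u, y = 1 + v and expand: f = -u**3 + u**2*v - 2*u*v**2 + 2*v**3 + v**2.
No constant or linear terms (consistent with a singular point). Quadratic part: v**2. Cubic part: -u**3 + u**2*v - 2*u*v**2 + 2*v**3.
The quadratic part v**2 is a perfect square, so there is a single (double) tangent line v = 0, i.e. y = 1. Restricting the cubic part to that line (v = 0) leaves -u**3 ≠ 0, so f is not divisible by v and the branch is v² ≈ u**3 to lowest order — this is a cusp.
Classification: cusp.


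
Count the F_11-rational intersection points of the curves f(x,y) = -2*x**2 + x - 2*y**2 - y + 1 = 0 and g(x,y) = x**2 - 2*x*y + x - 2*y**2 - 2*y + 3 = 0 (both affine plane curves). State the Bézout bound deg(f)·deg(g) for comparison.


Common zeros: {(5, 0), (5, 5)}; count = 2; Bézout bound = 4.

deg(f) = 2, deg(g) = 2, so Bézout bound = 4.
Scan x ∈ F_11. For each x, list the y ∈ F_11 with f(x, y) ≡ 0 and those with g(x, y) ≡ 0 (mod 11); the common zeros in that column are the intersection.
  x = 0: f ≡ 0 at y ∈ {6, 10}; g ≡ 0 at y ∈ ∅; common: ∅.
  x = 1: f ≡ 0 at y ∈ {0, 5}; g ≡ 0 at y ∈ {2, 7}; common: ∅.
  x = 2: f ≡ 0 at y ∈ {7, 9}; g ≡ 0 at y ∈ {2, 6}; common: ∅.
  x = 3: f ≡ 0 at y ∈ ∅; g ≡ 0 at y ∈ ∅; common: ∅.
  x = 4: f ≡ 0 at y ∈ {7, 9}; g ≡ 0 at y ∈ {1, 5}; common: ∅.
  x = 5: f ≡ 0 at y ∈ {0, 5}; g ≡ 0 at y ∈ {0, 5}; common: {0, 5}.
  x = 6: f ≡ 0 at y ∈ {6, 10}; g ≡ 0 at y ∈ ∅; common: ∅.
  x = 7: f ≡ 0 at y ∈ ∅; g ≡ 0 at y ∈ ∅; common: ∅.
  x = 8: f ≡ 0 at y ∈ ∅; g ≡ 0 at y ∈ {1}; common: ∅.
  x = 9: f ≡ 0 at y ∈ ∅; g ≡ 0 at y ∈ {6}; common: ∅.
  x = 10: f ≡ 0 at y ∈ ∅; g ≡ 0 at y ∈ ∅; common: ∅.
Collecting: common zeros = {(5, 0), (5, 5)}, so the count is 2.
Comparison with the Bézout bound: 2 ≤ 4 = deg(f)·deg(g), as expected for curves with no common component (the affine F_11-count falls short of the bound because intersections may lie at infinity, over extension fields, or carry multiplicity).


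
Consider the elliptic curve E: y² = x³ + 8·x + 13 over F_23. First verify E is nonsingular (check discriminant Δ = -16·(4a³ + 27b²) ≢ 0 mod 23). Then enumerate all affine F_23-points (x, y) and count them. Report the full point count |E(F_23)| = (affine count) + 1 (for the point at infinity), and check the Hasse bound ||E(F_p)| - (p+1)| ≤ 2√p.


Affine points = {(0, 6), (0, 17), (3, 8), (3, 15), (6, 1), (6, 22), (9, 3), (9, 20), (10, 9), (10, 14), (11, 11), (11, 12), (15, 9), (15, 14), (17, 5), (17, 18), (18, 3), (18, 20), (19, 3), (19, 20), (20, 10), (20, 13), (21, 9), (21, 14), (22, 2), (22, 21)}; affine count = 26; |E(F_23)| = 27.

Discriminant check: Δ ∝ 4a³ + 27b² = 4·8³ + 27·13² = 4·512 + 27·169 ≡ 10 (mod 23). Nonzero ⇒ E is nonsingular.
For each x ∈ F_23, compute rhs = x³ + 8·x + 13 mod 23, then count y ∈ F_23 with y² ≡ rhs.
  x = 0: rhs = 13, matching y values: 6, 17 (2 points).
  x = 1: rhs = 22, matching y values: none (0 points).
  x = 2: rhs = 14, matching y values: none (0 points).
  x = 3: rhs = 18, matching y values: 8, 15 (2 points).
  x = 4: rhs = 17, matching y values: none (0 points).
  x = 5: rhs = 17, matching y values: none (0 points).
  x = 6: rhs = 1, matching y values: 1, 22 (2 points).
  x = 7: rhs = 21, matching y values: none (0 points).
  x = 8: rhs = 14, matching y values: none (0 points).
  x = 9: rhs = 9, matching y values: 3, 20 (2 points).
  x = 10: rhs = 12, matching y values: 9, 14 (2 points).
  x = 11: rhs = 6, matching y values: 11, 12 (2 points).
  x = 12: rhs = 20, matching y values: none (0 points).
  x = 13: rhs = 14, matching y values: none (0 points).
  x = 14: rhs = 17, matching y values: none (0 points).
  x = 15: rhs = 12, matching y values: 9, 14 (2 points).
  x = 16: rhs = 5, matching y values: none (0 points).
  x = 17: rhs = 2, matching y values: 5, 18 (2 points).
  x = 18: rhs = 9, matching y values: 3, 20 (2 points).
  x = 19: rhs = 9, matching y values: 3, 20 (2 points).
  x = 20: rhs = 8, matching y values: 10, 13 (2 points).
  x = 21: rhs = 12, matching y values: 9, 14 (2 points).
  x = 22: rhs = 4, matching y values: 2, 21 (2 points).
Total affine count: 26.
Full point count |E(F_23)| = 26 + 1 = 27.
Hasse bound: |27 − (23+1)| = |3| = 3 ≤ 2√23 ≈ 9.5917 ✓.


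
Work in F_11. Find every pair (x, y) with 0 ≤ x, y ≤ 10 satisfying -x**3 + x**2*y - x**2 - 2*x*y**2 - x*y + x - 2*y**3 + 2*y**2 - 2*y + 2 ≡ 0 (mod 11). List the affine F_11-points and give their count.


Affine F_11-points: {(0, 1), (2, 5), (2, 7), (2, 9), (3, 1), (3, 2), (3, 6), (4, 10), (5, 0), (7, 9), (8, 1), (10, 9)}; count = 12.

For each of the 121 pairs (x, y) ∈ F_11², evaluate f(x, y) mod 11. Record the zeros.
  x = 0: [0↦2, 1↦0, 2↦1, 3↦4, 4↦8, 5↦1, 6↦4, 7↦5, 8↦3, 9↦8, 10↦8]  zeros at y ∈ {1}
  x = 1: [0↦1, 1↦8, 2↦3, 3↦7, 4↦8, 5↦5, 6↦8, 7↦5, 8↦6, 9↦10, 10↦5]  zeros at y ∈ ∅
  x = 2: [0↦3, 1↦10, 2↦1, 3↦8, 4↦8, 5↦0, 6↦5, 7↦0, 8↦6, 9↦0, 10↦3]  zeros at y ∈ {5, 7, 9}
  x = 3: [0↦2, 1↦0, 2↦0, 3↦1, 4↦2, 5↦2, 6↦0, 7↦6, 8↦8, 9↦5, 10↦7]  zeros at y ∈ {1, 2, 6}
  x = 4: [0↦3, 1↦5, 2↦5, 3↦2, 4↦6, 5↦5, 6↦9, 7↦6, 8↦6, 9↦8, 10↦0]  zeros at y ∈ {10}
  x = 5: [0↦0, 1↦8, 2↦10, 3↦5, 4↦3, 5↦3, 6↦4, 7↦5, 8↦5, 9↦3, 10↦9]  zeros at y ∈ {0}
  x = 6: [0↦9, 1↦3, 2↦9, 3↦4, 4↦9, 5↦1, 6↦1, 7↦8, 8↦10, 9↦6, 10↦6]  zeros at y ∈ ∅
  x = 7: [0↦2, 1↦6, 2↦7, 3↦4, 4↦7, 5↦4, 6↦5, 7↦9, 8↦4, 9↦0, 10↦7]  zeros at y ∈ {9}
  x = 8: [0↦6, 1↦0, 2↦9, 3↦10, 4↦2, 5↦6, 6↦10, 7↦2, 8↦3, 9↦1, 10↦6]  zeros at y ∈ {1}
  x = 9: [0↦4, 1↦1, 2↦9, 3↦5, 4↦10, 5↦1, 6↦10, 7↦3, 8↦1, 9↦3, 10↦8]  zeros at y ∈ ∅
  x = 10: [0↦1, 1↦3, 2↦1, 3↦5, 4↦3, 5↦5, 6↦10, 7↦6, 8↦3, 9↦0, 10↦7]  zeros at y ∈ {9}
Collecting zeros: affine points = {(0, 1), (2, 5), (2, 7), (2, 9), (3, 1), (3, 2), (3, 6), (4, 10), (5, 0), (7, 9), (8, 1), (10, 9)}.
Total count |C(F_11)_aff| = 12.


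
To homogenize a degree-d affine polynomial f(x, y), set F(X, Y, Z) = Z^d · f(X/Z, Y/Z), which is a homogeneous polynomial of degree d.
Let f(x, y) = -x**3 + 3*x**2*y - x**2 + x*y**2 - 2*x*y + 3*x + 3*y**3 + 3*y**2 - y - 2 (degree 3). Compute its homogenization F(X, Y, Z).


F(X, Y, Z) = -X**3 + 3*X**2*Y - X**2*Z + X*Y**2 - 2*X*Y*Z + 3*X*Z**2 + 3*Y**3 + 3*Y**2*Z - Y*Z**2 - 2*Z**3

deg(f) = 3.
Substitute x = X/Z, y = Y/Z into f, then multiply by Z^3.
  monomial -1·x^3·y^0 ↦ -1·X^3·Y^0·Z^0.
  monomial 3·x^2·y^1 ↦ 3·X^2·Y^1·Z^0.
  monomial -1·x^2·y^0 ↦ -1·X^2·Y^0·Z^1.
  monomial 1·x^1·y^2 ↦ 1·X^1·Y^2·Z^0.
  monomial -2·x^1·y^1 ↦ -2·X^1·Y^1·Z^1.
  monomial 3·x^1·y^0 ↦ 3·X^1·Y^0·Z^2.
  monomial 3·x^0·y^3 ↦ 3·X^0·Y^3·Z^0.
  monomial 3·x^0·y^2 ↦ 3·X^0·Y^2·Z^1.
  monomial -1·x^0·y^1 ↦ -1·X^0·Y^1·Z^2.
  monomial -2·x^0·y^0 ↦ -2·X^0·Y^0·Z^3.
Collecting: F(X, Y, Z) = -X**3 + 3*X**2*Y - X**2*Z + X*Y**2 - 2*X*Y*Z + 3*X*Z**2 + 3*Y**3 + 3*Y**2*Z - Y*Z**2 - 2*Z**3.


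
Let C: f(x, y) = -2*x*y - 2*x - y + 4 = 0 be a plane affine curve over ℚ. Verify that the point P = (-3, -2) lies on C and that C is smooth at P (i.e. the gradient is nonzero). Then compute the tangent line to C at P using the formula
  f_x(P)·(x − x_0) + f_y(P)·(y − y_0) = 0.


Tangent line at P: 2*x + 5*y + 16 = 0.

Step 1: f(-3, -2) = 0, so P lies on C.
Step 2: partial derivatives
  f_x(x, y) = -2*y - 2, f_y(x, y) = -2*x - 1.
  f_x(P) = 2, f_y(P) = 5 (gradient nonzero, so P is smooth).
Step 3: tangent line at P: 2·(x − -3) + 5·(y − -2) = 0.
Expanding: 2*x + 5*y + 16 = 0.


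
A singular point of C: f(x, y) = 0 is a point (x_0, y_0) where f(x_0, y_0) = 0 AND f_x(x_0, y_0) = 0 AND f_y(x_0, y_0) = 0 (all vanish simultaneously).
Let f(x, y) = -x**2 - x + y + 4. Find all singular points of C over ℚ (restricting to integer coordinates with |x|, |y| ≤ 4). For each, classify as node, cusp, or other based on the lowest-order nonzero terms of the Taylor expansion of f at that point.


No singular points in the scanned grid; C is smooth there.

Compute partial derivatives:
  f_x = -2*x - 1.
  f_y = 1.
f_y = 1 is a nonzero constant, so f_y never vanishes: no point (x, y) can satisfy f = f_x = f_y = 0. In particular no (x, y) ∈ {−4, ..., 4}² is singular; the curve is smooth.


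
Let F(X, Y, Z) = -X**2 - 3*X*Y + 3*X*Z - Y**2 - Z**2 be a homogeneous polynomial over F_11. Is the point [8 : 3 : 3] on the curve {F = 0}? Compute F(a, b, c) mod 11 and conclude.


F(8,3,3) ≡ 6 (mod 11); P is NOT on the curve.

Evaluate F(8, 3, 3) term-by-term (mod 11).
  -X**2 ↦ -1·64·1·1 = -64
  -3*X*Y ↦ -3·8·3·1 = -72
  3*X*Z ↦ 3·8·1·3 = 72
  -Y**2 ↦ -1·1·9·1 = -9
  -Z**2 ↦ -1·1·1·9 = -9
Sum: F(8, 3, 3) = (-64) + (-72) + (72) + (-9) + (-9) = -82.
Reducing mod 11: -82 ≡ 6 (mod 11).
Since F(a, b, c) ≡ 6 ≠ 0 (mod 11), P does NOT lie on the curve.


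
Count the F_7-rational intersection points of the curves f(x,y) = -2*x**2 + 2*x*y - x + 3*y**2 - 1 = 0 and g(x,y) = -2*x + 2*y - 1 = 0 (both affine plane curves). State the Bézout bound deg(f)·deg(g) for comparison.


Common zeros: ∅; count = 0; Bézout bound = 2.

deg(f) = 2, deg(g) = 1, so Bézout bound = 2.
Scan x ∈ F_7. For each x, list the y ∈ F_7 with f(x, y) ≡ 0 and those with g(x, y) ≡ 0 (mod 7); the common zeros in that column are the intersection.
  x = 0: f ≡ 0 at y ∈ ∅; g ≡ 0 at y ∈ {4}; common: ∅.
  x = 1: f ≡ 0 at y ∈ ∅; g ≡ 0 at y ∈ {5}; common: ∅.
  x = 2: f ≡ 0 at y ∈ {3, 5}; g ≡ 0 at y ∈ {6}; common: ∅.
  x = 3: f ≡ 0 at y ∈ ∅; g ≡ 0 at y ∈ {0}; common: ∅.
  x = 4: f ≡ 0 at y ∈ {3, 6}; g ≡ 0 at y ∈ {1}; common: ∅.
  x = 5: f ≡ 0 at y ∈ {0, 6}; g ≡ 0 at y ∈ {2}; common: ∅.
  x = 6: f ≡ 0 at y ∈ {5}; g ≡ 0 at y ∈ {3}; common: ∅.
Collecting: common zeros = ∅, so the count is 0.
Comparison with the Bézout bound: 0 ≤ 2 = deg(f)·deg(g), as expected for curves with no common component (the affine F_7-count falls short of the bound because intersections may lie at infinity, over extension fields, or carry multiplicity).


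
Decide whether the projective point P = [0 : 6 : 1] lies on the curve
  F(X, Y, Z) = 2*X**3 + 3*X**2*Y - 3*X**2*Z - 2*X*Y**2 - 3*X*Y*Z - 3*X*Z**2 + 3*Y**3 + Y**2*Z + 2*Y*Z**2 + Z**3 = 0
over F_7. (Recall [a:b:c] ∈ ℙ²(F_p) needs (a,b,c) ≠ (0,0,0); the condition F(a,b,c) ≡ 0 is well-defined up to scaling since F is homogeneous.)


F(0,6,1) ≡ 4 (mod 7); P is NOT on the curve.

Evaluate F(0, 6, 1) term-by-term (mod 7).
  2*X**3 ↦ 2·0·1·1 = 0
  3*X**2*Y ↦ 3·0·6·1 = 0
  -3*X**2*Z ↦ -3·0·1·1 = 0
  -2*X*Y**2 ↦ -2·0·36·1 = 0
  -3*X*Y*Z ↦ -3·0·6·1 = 0
  -3*X*Z**2 ↦ -3·0·1·1 = 0
  3*Y**3 ↦ 3·1·216·1 = 648
  Y**2*Z ↦ 1·1·36·1 = 36
  2*Y*Z**2 ↦ 2·1·6·1 = 12
  Z**3 ↦ 1·1·1·1 = 1
Sum: F(0, 6, 1) = (0) + (0) + (0) + (0) + (0) + (0) + (648) + (36) + (12) + (1) = 697.
Reducing mod 7: 697 ≡ 4 (mod 7).
Since F(a, b, c) ≡ 4 ≠ 0 (mod 7), P does NOT lie on the curve.


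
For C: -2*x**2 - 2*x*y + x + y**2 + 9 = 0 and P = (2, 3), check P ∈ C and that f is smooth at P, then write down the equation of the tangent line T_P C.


Tangent line at P: -13*x + 2*y + 20 = 0.

Step 1: f(2, 3) = 0, so P lies on C.
Step 2: partial derivatives
  f_x(x, y) = -4*x - 2*y + 1, f_y(x, y) = -2*x + 2*y.
  f_x(P) = -13, f_y(P) = 2 (gradient nonzero, so P is smooth).
Step 3: tangent line at P: -13·(x − 2) + 2·(y − 3) = 0.
Expanding: -13*x + 2*y + 20 = 0.


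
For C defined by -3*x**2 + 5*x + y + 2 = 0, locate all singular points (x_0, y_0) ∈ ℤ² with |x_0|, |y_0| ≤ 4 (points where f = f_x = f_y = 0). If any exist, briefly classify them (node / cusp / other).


No singular points in the scanned grid; C is smooth there.

Compute partial derivatives:
  f_x = 5 - 6*x.
  f_y = 1.
f_y = 1 is a nonzero constant, so f_y never vanishes: no point (x, y) can satisfy f = f_x = f_y = 0. In particular no (x, y) ∈ {−4, ..., 4}² is singular; the curve is smooth.


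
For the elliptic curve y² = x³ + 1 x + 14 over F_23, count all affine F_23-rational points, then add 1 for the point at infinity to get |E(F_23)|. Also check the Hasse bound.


Affine points = {(1, 4), (1, 19), (2, 1), (2, 22), (4, 6), (4, 17), (5, 11), (5, 12), (6, 11), (6, 12), (9, 4), (9, 19), (10, 9), (10, 14), (12, 11), (12, 12), (13, 4), (13, 19), (14, 9), (14, 14), (15, 0), (16, 3), (16, 20), (21, 2), (21, 21), (22, 9), (22, 14)}; affine count = 27; |E(F_23)| = 28.

Discriminant check: Δ ∝ 4a³ + 27b² = 4·1³ + 27·14² = 4·1 + 27·196 ≡ 6 (mod 23). Nonzero ⇒ E is nonsingular.
For each x ∈ F_23, compute rhs = x³ + 1·x + 14 mod 23, then count y ∈ F_23 with y² ≡ rhs.
  x = 0: rhs = 14, matching y values: none (0 points).
  x = 1: rhs = 16, matching y values: 4, 19 (2 points).
  x = 2: rhs = 1, matching y values: 1, 22 (2 points).
  x = 3: rhs = 21, matching y values: none (0 points).
  x = 4: rhs = 13, matching y values: 6, 17 (2 points).
  x = 5: rhs = 6, matching y values: 11, 12 (2 points).
  x = 6: rhs = 6, matching y values: 11, 12 (2 points).
  x = 7: rhs = 19, matching y values: none (0 points).
  x = 8: rhs = 5, matching y values: none (0 points).
  x = 9: rhs = 16, matching y values: 4, 19 (2 points).
  x = 10: rhs = 12, matching y values: 9, 14 (2 points).
  x = 11: rhs = 22, matching y values: none (0 points).
  x = 12: rhs = 6, matching y values: 11, 12 (2 points).
  x = 13: rhs = 16, matching y values: 4, 19 (2 points).
  x = 14: rhs = 12, matching y values: 9, 14 (2 points).
  x = 15: rhs = 0, matching y values: 0 (1 points).
  x = 16: rhs = 9, matching y values: 3, 20 (2 points).
  x = 17: rhs = 22, matching y values: none (0 points).
  x = 18: rhs = 22, matching y values: none (0 points).
  x = 19: rhs = 15, matching y values: none (0 points).
  x = 20: rhs = 7, matching y values: none (0 points).
  x = 21: rhs = 4, matching y values: 2, 21 (2 points).
  x = 22: rhs = 12, matching y values: 9, 14 (2 points).
Total affine count: 27.
Full point count |E(F_23)| = 27 + 1 = 28.
Hasse bound: |28 − (23+1)| = |4| = 4 ≤ 2√23 ≈ 9.5917 ✓.


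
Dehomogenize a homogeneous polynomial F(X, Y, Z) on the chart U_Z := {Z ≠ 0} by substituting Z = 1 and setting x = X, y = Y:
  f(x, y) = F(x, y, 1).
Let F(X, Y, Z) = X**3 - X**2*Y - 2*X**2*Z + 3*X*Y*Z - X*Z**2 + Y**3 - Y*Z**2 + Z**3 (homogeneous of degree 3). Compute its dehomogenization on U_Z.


f(x, y) = x**3 - x**2*y - 2*x**2 + 3*x*y - x + y**3 - y + 1

On U_Z we set Z = 1. Each monomial c·X^i·Y^j·Z^k in F becomes c·x^i·y^j·1^k = c·x^i·y^j.
Substituting Z = 1: F(X, Y, 1) = x**3 - x**2*y - 2*x**2 + 3*x*y - x + y**3 - y + 1.
Note: deg(f) ≤ deg(F) = 3; strict inequality happens when F is divisible by Z (lost terms).


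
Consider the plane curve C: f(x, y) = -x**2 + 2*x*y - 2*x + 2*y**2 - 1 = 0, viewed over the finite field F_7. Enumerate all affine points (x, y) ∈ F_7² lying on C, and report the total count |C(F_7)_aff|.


Affine F_7-points: {(0, 2), (0, 5), (1, 1), (1, 5), (2, 2), (2, 3), (6, 0), (6, 1)}; count = 8.

For each of the 49 pairs (x, y) ∈ F_7², evaluate f(x, y) mod 7. Record the zeros.
  x = 0: [0↦6, 1↦1, 2↦0, 3↦3, 4↦3, 5↦0, 6↦1]  zeros at y ∈ {2, 5}
  x = 1: [0↦3, 1↦0, 2↦1, 3↦6, 4↦1, 5↦0, 6↦3]  zeros at y ∈ {1, 5}
  x = 2: [0↦5, 1↦4, 2↦0, 3↦0, 4↦4, 5↦5, 6↦3]  zeros at y ∈ {2, 3}
  x = 3: [0↦5, 1↦6, 2↦4, 3↦6, 4↦5, 5↦1, 6↦1]  zeros at y ∈ ∅
  x = 4: [0↦3, 1↦6, 2↦6, 3↦3, 4↦4, 5↦2, 6↦4]  zeros at y ∈ ∅
  x = 5: [0↦6, 1↦4, 2↦6, 3↦5, 4↦1, 5↦1, 6↦5]  zeros at y ∈ ∅
  x = 6: [0↦0, 1↦0, 2↦4, 3↦5, 4↦3, 5↦5, 6↦4]  zeros at y ∈ {0, 1}
Collecting zeros: affine points = {(0, 2), (0, 5), (1, 1), (1, 5), (2, 2), (2, 3), (6, 0), (6, 1)}.
Total count |C(F_7)_aff| = 8.


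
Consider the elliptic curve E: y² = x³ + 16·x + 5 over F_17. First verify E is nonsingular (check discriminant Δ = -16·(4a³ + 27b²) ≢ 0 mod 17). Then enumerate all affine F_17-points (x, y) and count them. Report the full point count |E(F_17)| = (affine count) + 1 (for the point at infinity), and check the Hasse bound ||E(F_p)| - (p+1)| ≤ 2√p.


Affine points = {(7, 1), (7, 16), (8, 4), (8, 13), (10, 3), (10, 14), (11, 4), (11, 13), (12, 2), (12, 15), (13, 8), (13, 9), (14, 7), (14, 10), (15, 4), (15, 13)}; affine count = 16; |E(F_17)| = 17.

Discriminant check: Δ ∝ 4a³ + 27b² = 4·16³ + 27·5² = 4·4096 + 27·25 ≡ 8 (mod 17). Nonzero ⇒ E is nonsingular.
For each x ∈ F_17, compute rhs = x³ + 16·x + 5 mod 17, then count y ∈ F_17 with y² ≡ rhs.
  x = 0: rhs = 5, matching y values: none (0 points).
  x = 1: rhs = 5, matching y values: none (0 points).
  x = 2: rhs = 11, matching y values: none (0 points).
  x = 3: rhs = 12, matching y values: none (0 points).
  x = 4: rhs = 14, matching y values: none (0 points).
  x = 5: rhs = 6, matching y values: none (0 points).
  x = 6: rhs = 11, matching y values: none (0 points).
  x = 7: rhs = 1, matching y values: 1, 16 (2 points).
  x = 8: rhs = 16, matching y values: 4, 13 (2 points).
  x = 9: rhs = 11, matching y values: none (0 points).
  x = 10: rhs = 9, matching y values: 3, 14 (2 points).
  x = 11: rhs = 16, matching y values: 4, 13 (2 points).
  x = 12: rhs = 4, matching y values: 2, 15 (2 points).
  x = 13: rhs = 13, matching y values: 8, 9 (2 points).
  x = 14: rhs = 15, matching y values: 7, 10 (2 points).
  x = 15: rhs = 16, matching y values: 4, 13 (2 points).
  x = 16: rhs = 5, matching y values: none (0 points).
Total affine count: 16.
Full point count |E(F_17)| = 16 + 1 = 17.
Hasse bound: |17 − (17+1)| = |-1| = 1 ≤ 2√17 ≈ 8.2462 ✓.


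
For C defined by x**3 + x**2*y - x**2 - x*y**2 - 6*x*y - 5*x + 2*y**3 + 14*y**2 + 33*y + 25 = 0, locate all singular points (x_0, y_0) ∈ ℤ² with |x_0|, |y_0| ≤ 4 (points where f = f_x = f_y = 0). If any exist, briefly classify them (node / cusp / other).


Singular points: {(1, -2)}; classification: cusp.

Compute partial derivatives:
  f_x = 3*x**2 + 2*x*y - 2*x - y**2 - 6*y - 5.
  f_y = x**2 - 2*x*y - 6*x + 6*y**2 + 28*y + 33.
Scan x_0 ∈ {−4, ..., 4}. For each x_0, f_y(x_0, y) is a polynomial in y; find its integer roots y ∈ {−4, ..., 4}, then test f_x and f at those candidates.
  x = -4: f_y(-4, y) = 6*y**2 + 36*y + 73; no integer root y with |y| ≤ 4.
  x = -3: f_y(-3, y) = 6*y**2 + 34*y + 60; no integer root y with |y| ≤ 4.
  x = -2: f_y(-2, y) = 6*y**2 + 32*y + 49; no integer root y with |y| ≤ 4.
  x = -1: f_y(-1, y) = 6*y**2 + 30*y + 40; no integer root y with |y| ≤ 4.
  x = 0: f_y(0, y) = 6*y**2 + 28*y + 33; no integer root y with |y| ≤ 4.
  x = 1: f_y(1, y) = 6*y**2 + 26*y + 28; vanishes at y ∈ {-2}. (1, -2): f_x = 0, f = 0 — SINGULAR.
  x = 2: f_y(2, y) = 6*y**2 + 24*y + 25; no integer root y with |y| ≤ 4.
  x = 3: f_y(3, y) = 6*y**2 + 22*y + 24; no integer root y with |y| ≤ 4.
  x = 4: f_y(4, y) = 6*y**2 + 20*y + 25; no integer root y with |y| ≤ 4.
Only singular point on the grid: (1, -2).
Classify: substitute x = 1 + u, y = -2 + v and expand: f = u**3 + u**2*v - u*v**2 + 2*v**3 + v**2.
No constant or linear terms (consistent with a singular point). Quadratic part: v**2. Cubic part: u**3 + u**2*v - u*v**2 + 2*v**3.
The quadratic part v**2 is a perfect square, so there is a single (double) tangent line v = 0, i.e. y = -2. Restricting the cubic part to that line (v = 0) leaves u**3 ≠ 0, so f is not divisible by v and the branch is v² ≈ -u**3 to lowest order — this is a cusp.
Classification: cusp.


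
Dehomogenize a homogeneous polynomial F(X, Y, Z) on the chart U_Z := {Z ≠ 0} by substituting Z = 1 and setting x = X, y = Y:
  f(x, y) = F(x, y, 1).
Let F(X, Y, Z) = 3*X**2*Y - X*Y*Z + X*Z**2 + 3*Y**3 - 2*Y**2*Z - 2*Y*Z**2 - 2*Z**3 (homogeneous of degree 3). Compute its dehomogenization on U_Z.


f(x, y) = 3*x**2*y - x*y + x + 3*y**3 - 2*y**2 - 2*y - 2

On U_Z we set Z = 1. Each monomial c·X^i·Y^j·Z^k in F becomes c·x^i·y^j·1^k = c·x^i·y^j.
Substituting Z = 1: F(X, Y, 1) = 3*x**2*y - x*y + x + 3*y**3 - 2*y**2 - 2*y - 2.
Note: deg(f) ≤ deg(F) = 3; strict inequality happens when F is divisible by Z (lost terms).


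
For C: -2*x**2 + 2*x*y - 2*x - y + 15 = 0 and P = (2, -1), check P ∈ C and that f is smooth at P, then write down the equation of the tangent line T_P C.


Tangent line at P: -12*x + 3*y + 27 = 0.

Step 1: f(2, -1) = 0, so P lies on C.
Step 2: partial derivatives
  f_x(x, y) = -4*x + 2*y - 2, f_y(x, y) = 2*x - 1.
  f_x(P) = -12, f_y(P) = 3 (gradient nonzero, so P is smooth).
Step 3: tangent line at P: -12·(x − 2) + 3·(y − -1) = 0.
Expanding: -12*x + 3*y + 27 = 0.


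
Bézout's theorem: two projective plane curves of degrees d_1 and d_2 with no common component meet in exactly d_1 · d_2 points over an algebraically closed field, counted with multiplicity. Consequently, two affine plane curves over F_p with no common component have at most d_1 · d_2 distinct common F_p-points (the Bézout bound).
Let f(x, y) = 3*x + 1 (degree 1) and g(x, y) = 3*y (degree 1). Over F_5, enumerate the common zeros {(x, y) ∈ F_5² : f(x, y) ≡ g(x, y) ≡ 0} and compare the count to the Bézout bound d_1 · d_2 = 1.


Common zeros: {(3, 0)}; count = 1; Bézout bound = 1.

deg(f) = 1, deg(g) = 1, so Bézout bound = 1.
Scan x ∈ F_5. For each x, list the y ∈ F_5 with f(x, y) ≡ 0 and those with g(x, y) ≡ 0 (mod 5); the common zeros in that column are the intersection.
  x = 0: f ≡ 0 at y ∈ ∅; g ≡ 0 at y ∈ {0}; common: ∅.
  x = 1: f ≡ 0 at y ∈ ∅; g ≡ 0 at y ∈ {0}; common: ∅.
  x = 2: f ≡ 0 at y ∈ ∅; g ≡ 0 at y ∈ {0}; common: ∅.
  x = 3: f ≡ 0 at y ∈ {0, 1, 2, 3, 4}; g ≡ 0 at y ∈ {0}; common: {0}.
  x = 4: f ≡ 0 at y ∈ ∅; g ≡ 0 at y ∈ {0}; common: ∅.
Collecting: common zeros = {(3, 0)}, so the count is 1.
Comparison with the Bézout bound: 1 ≤ 1 = deg(f)·deg(g), as expected for curves with no common component (the bound is attained).


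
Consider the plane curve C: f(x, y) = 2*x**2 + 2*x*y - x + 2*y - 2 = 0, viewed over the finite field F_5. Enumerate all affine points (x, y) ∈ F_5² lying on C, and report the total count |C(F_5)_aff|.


Affine F_5-points: {(0, 1), (1, 4), (2, 1), (3, 4)}; count = 4.

For each of the 25 pairs (x, y) ∈ F_5², evaluate f(x, y) mod 5. Record the zeros.
  x = 0: [0↦3, 1↦0, 2↦2, 3↦4, 4↦1]  zeros at y ∈ {1}
  x = 1: [0↦4, 1↦3, 2↦2, 3↦1, 4↦0]  zeros at y ∈ {4}
  x = 2: [0↦4, 1↦0, 2↦1, 3↦2, 4↦3]  zeros at y ∈ {1}
  x = 3: [0↦3, 1↦1, 2↦4, 3↦2, 4↦0]  zeros at y ∈ {4}
  x = 4: [0↦1, 1↦1, 2↦1, 3↦1, 4↦1]  zeros at y ∈ ∅
Collecting zeros: affine points = {(0, 1), (1, 4), (2, 1), (3, 4)}.
Total count |C(F_5)_aff| = 4.


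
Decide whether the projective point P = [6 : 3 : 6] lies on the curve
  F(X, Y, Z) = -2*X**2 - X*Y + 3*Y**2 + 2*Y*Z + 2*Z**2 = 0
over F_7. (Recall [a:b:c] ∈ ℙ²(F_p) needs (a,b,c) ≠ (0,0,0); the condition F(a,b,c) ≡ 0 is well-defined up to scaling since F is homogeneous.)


F(6,3,6) ≡ 3 (mod 7); P is NOT on the curve.

Evaluate F(6, 3, 6) term-by-term (mod 7).
  -2*X**2 ↦ -2·36·1·1 = -72
  -X*Y ↦ -1·6·3·1 = -18
  3*Y**2 ↦ 3·1·9·1 = 27
  2*Y*Z ↦ 2·1·3·6 = 36
  2*Z**2 ↦ 2·1·1·36 = 72
Sum: F(6, 3, 6) = (-72) + (-18) + (27) + (36) + (72) = 45.
Reducing mod 7: 45 ≡ 3 (mod 7).
Since F(a, b, c) ≡ 3 ≠ 0 (mod 7), P does NOT lie on the curve.


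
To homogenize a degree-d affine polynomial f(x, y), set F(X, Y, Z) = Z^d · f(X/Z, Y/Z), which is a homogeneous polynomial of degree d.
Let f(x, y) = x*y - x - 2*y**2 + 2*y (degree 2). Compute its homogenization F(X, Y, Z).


F(X, Y, Z) = X*Y - X*Z - 2*Y**2 + 2*Y*Z

deg(f) = 2.
Substitute x = X/Z, y = Y/Z into f, then multiply by Z^2.
  monomial 1·x^1·y^1 ↦ 1·X^1·Y^1·Z^0.
  monomial -1·x^1·y^0 ↦ -1·X^1·Y^0·Z^1.
  monomial -2·x^0·y^2 ↦ -2·X^0·Y^2·Z^0.
  monomial 2·x^0·y^1 ↦ 2·X^0·Y^1·Z^1.
Collecting: F(X, Y, Z) = X*Y - X*Z - 2*Y**2 + 2*Y*Z.


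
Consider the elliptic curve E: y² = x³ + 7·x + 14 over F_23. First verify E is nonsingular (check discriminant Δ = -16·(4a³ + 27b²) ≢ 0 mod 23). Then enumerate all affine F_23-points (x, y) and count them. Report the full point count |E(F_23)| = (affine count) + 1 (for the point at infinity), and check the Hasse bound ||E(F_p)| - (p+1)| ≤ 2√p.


Affine points = {(2, 6), (2, 17), (3, 4), (3, 19), (5, 6), (5, 17), (9, 1), (9, 22), (10, 7), (10, 16), (12, 3), (12, 20), (13, 5), (13, 18), (14, 2), (14, 21), (16, 6), (16, 17), (17, 3), (17, 20), (20, 9), (20, 14), (22, 11), (22, 12)}; affine count = 24; |E(F_23)| = 25.

Discriminant check: Δ ∝ 4a³ + 27b² = 4·7³ + 27·14² = 4·343 + 27·196 ≡ 17 (mod 23). Nonzero ⇒ E is nonsingular.
For each x ∈ F_23, compute rhs = x³ + 7·x + 14 mod 23, then count y ∈ F_23 with y² ≡ rhs.
  x = 0: rhs = 14, matching y values: none (0 points).
  x = 1: rhs = 22, matching y values: none (0 points).
  x = 2: rhs = 13, matching y values: 6, 17 (2 points).
  x = 3: rhs = 16, matching y values: 4, 19 (2 points).
  x = 4: rhs = 14, matching y values: none (0 points).
  x = 5: rhs = 13, matching y values: 6, 17 (2 points).
  x = 6: rhs = 19, matching y values: none (0 points).
  x = 7: rhs = 15, matching y values: none (0 points).
  x = 8: rhs = 7, matching y values: none (0 points).
  x = 9: rhs = 1, matching y values: 1, 22 (2 points).
  x = 10: rhs = 3, matching y values: 7, 16 (2 points).
  x = 11: rhs = 19, matching y values: none (0 points).
  x = 12: rhs = 9, matching y values: 3, 20 (2 points).
  x = 13: rhs = 2, matching y values: 5, 18 (2 points).
  x = 14: rhs = 4, matching y values: 2, 21 (2 points).
  x = 15: rhs = 21, matching y values: none (0 points).
  x = 16: rhs = 13, matching y values: 6, 17 (2 points).
  x = 17: rhs = 9, matching y values: 3, 20 (2 points).
  x = 18: rhs = 15, matching y values: none (0 points).
  x = 19: rhs = 14, matching y values: none (0 points).
  x = 20: rhs = 12, matching y values: 9, 14 (2 points).
  x = 21: rhs = 15, matching y values: none (0 points).
  x = 22: rhs = 6, matching y values: 11, 12 (2 points).
Total affine count: 24.
Full point count |E(F_23)| = 24 + 1 = 25.
Hasse bound: |25 − (23+1)| = |1| = 1 ≤ 2√23 ≈ 9.5917 ✓.


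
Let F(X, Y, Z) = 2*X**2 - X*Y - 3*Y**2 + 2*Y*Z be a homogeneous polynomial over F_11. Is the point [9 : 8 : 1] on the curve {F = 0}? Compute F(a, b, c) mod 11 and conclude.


F(9,8,1) ≡ 2 (mod 11); P is NOT on the curve.

Evaluate F(9, 8, 1) term-by-term (mod 11).
  2*X**2 ↦ 2·81·1·1 = 162
  -X*Y ↦ -1·9·8·1 = -72
  -3*Y**2 ↦ -3·1·64·1 = -192
  2*Y*Z ↦ 2·1·8·1 = 16
Sum: F(9, 8, 1) = (162) + (-72) + (-192) + (16) = -86.
Reducing mod 11: -86 ≡ 2 (mod 11).
Since F(a, b, c) ≡ 2 ≠ 0 (mod 11), P does NOT lie on the curve.


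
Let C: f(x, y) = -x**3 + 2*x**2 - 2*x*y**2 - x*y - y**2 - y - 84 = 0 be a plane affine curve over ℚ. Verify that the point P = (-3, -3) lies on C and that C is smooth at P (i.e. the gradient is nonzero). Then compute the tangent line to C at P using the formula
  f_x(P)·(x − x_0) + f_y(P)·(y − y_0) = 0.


Tangent line at P: -54*x - 28*y - 246 = 0.

Step 1: f(-3, -3) = 0, so P lies on C.
Step 2: partial derivatives
  f_x(x, y) = -3*x**2 + 4*x - 2*y**2 - y, f_y(x, y) = -4*x*y - x - 2*y - 1.
  f_x(P) = -54, f_y(P) = -28 (gradient nonzero, so P is smooth).
Step 3: tangent line at P: -54·(x − -3) + -28·(y − -3) = 0.
Expanding: -54*x - 28*y - 246 = 0.


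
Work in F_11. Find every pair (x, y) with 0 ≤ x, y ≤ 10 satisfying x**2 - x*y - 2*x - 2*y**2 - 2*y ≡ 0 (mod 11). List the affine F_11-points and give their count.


Affine F_11-points: {(0, 0), (0, 10), (1, 5), (1, 10), (2, 0), (2, 9), (3, 6), (3, 8), (4, 1), (4, 7), (5, 6), (5, 7), (6, 2), (6, 5), (7, 4), (7, 8), (8, 3), (9, 2), (9, 9), (10, 1), (10, 4)}; count = 21.

For each of the 121 pairs (x, y) ∈ F_11², evaluate f(x, y) mod 11. Record the zeros.
  x = 0: [0↦0, 1↦7, 2↦10, 3↦9, 4↦4, 5↦6, 6↦4, 7↦9, 8↦10, 9↦7, 10↦0]  zeros at y ∈ {0, 10}
  x = 1: [0↦10, 1↦5, 2↦7, 3↦5, 4↦10, 5↦0, 6↦8, 7↦1, 8↦1, 9↦8, 10↦0]  zeros at y ∈ {5, 10}
  x = 2: [0↦0, 1↦5, 2↦6, 3↦3, 4↦7, 5↦7, 6↦3, 7↦6, 8↦5, 9↦0, 10↦2]  zeros at y ∈ {0, 9}
  x = 3: [0↦3, 1↦7, 2↦7, 3↦3, 4↦6, 5↦5, 6↦0, 7↦2, 8↦0, 9↦5, 10↦6]  zeros at y ∈ {6, 8}
  x = 4: [0↦8, 1↦0, 2↦10, 3↦5, 4↦7, 5↦5, 6↦10, 7↦0, 8↦8, 9↦1, 10↦1]  zeros at y ∈ {1, 7}
  x = 5: [0↦4, 1↦6, 2↦4, 3↦9, 4↦10, 5↦7, 6↦0, 7↦0, 8↦7, 9↦10, 10↦9]  zeros at y ∈ {6, 7}
  x = 6: [0↦2, 1↦3, 2↦0, 3↦4, 4↦4, 5↦0, 6↦3, 7↦2, 8↦8, 9↦10, 10↦8]  zeros at y ∈ {2, 5}
  x = 7: [0↦2, 1↦2, 2↦9, 3↦1, 4↦0, 5↦6, 6↦8, 7↦6, 8↦0, 9↦1, 10↦9]  zeros at y ∈ {4, 8}
  x = 8: [0↦4, 1↦3, 2↦9, 3↦0, 4↦9, 5↦3, 6↦4, 7↦1, 8↦5, 9↦5, 10↦1]  zeros at y ∈ {3}
  x = 9: [0↦8, 1↦6, 2↦0, 3↦1, 4↦9, 5↦2, 6↦2, 7↦9, 8↦1, 9↦0, 10↦6]  zeros at y ∈ {2, 9}
  x = 10: [0↦3, 1↦0, 2↦4, 3↦4, 4↦0, 5↦3, 6↦2, 7↦8, 8↦10, 9↦8, 10↦2]  zeros at y ∈ {1, 4}
Collecting zeros: affine points = {(0, 0), (0, 10), (1, 5), (1, 10), (2, 0), (2, 9), (3, 6), (3, 8), (4, 1), (4, 7), (5, 6), (5, 7), (6, 2), (6, 5), (7, 4), (7, 8), (8, 3), (9, 2), (9, 9), (10, 1), (10, 4)}.
Total count |C(F_11)_aff| = 21.


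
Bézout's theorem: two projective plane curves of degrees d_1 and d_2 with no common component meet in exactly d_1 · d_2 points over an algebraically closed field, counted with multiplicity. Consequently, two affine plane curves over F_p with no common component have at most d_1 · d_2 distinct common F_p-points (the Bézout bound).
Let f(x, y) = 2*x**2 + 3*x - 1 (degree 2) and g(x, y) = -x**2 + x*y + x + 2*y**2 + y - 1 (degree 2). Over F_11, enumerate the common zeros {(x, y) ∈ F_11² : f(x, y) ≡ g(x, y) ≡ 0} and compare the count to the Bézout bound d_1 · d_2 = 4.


Common zeros: ∅; count = 0; Bézout bound = 4.

deg(f) = 2, deg(g) = 2, so Bézout bound = 4.
Scan x ∈ F_11. For each x, list the y ∈ F_11 with f(x, y) ≡ 0 and those with g(x, y) ≡ 0 (mod 11); the common zeros in that column are the intersection.
  x = 0: f ≡ 0 at y ∈ ∅; g ≡ 0 at y ∈ {6, 10}; common: ∅.
  x = 1: f ≡ 0 at y ∈ ∅; g ≡ 0 at y ∈ {2, 8}; common: ∅.
  x = 2: f ≡ 0 at y ∈ ∅; g ≡ 0 at y ∈ {2}; common: ∅.
  x = 3: f ≡ 0 at y ∈ ∅; g ≡ 0 at y ∈ ∅; common: ∅.
  x = 4: f ≡ 0 at y ∈ ∅; g ≡ 0 at y ∈ ∅; common: ∅.
  x = 5: f ≡ 0 at y ∈ ∅; g ≡ 0 at y ∈ ∅; common: ∅.
  x = 6: f ≡ 0 at y ∈ ∅; g ≡ 0 at y ∈ {1}; common: ∅.
  x = 7: f ≡ 0 at y ∈ ∅; g ≡ 0 at y ∈ {1, 6}; common: ∅.
  x = 8: f ≡ 0 at y ∈ ∅; g ≡ 0 at y ∈ {4, 8}; common: ∅.
  x = 9: f ≡ 0 at y ∈ ∅; g ≡ 0 at y ∈ ∅; common: ∅.
  x = 10: f ≡ 0 at y ∈ ∅; g ≡ 0 at y ∈ ∅; common: ∅.
Collecting: common zeros = ∅, so the count is 0.
Comparison with the Bézout bound: 0 ≤ 4 = deg(f)·deg(g), as expected for curves with no common component (the affine F_11-count falls short of the bound because intersections may lie at infinity, over extension fields, or carry multiplicity).


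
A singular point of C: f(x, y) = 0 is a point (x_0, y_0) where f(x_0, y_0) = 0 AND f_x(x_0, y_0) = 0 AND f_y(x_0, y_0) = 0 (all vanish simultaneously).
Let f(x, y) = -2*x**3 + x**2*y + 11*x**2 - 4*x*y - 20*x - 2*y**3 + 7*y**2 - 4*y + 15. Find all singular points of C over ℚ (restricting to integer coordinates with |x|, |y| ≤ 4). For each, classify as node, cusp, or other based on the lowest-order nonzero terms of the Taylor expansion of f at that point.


Singular points: {(2, 1)}; classification: cusp.

Compute partial derivatives:
  f_x = -6*x**2 + 2*x*y + 22*x - 4*y - 20.
  f_y = x**2 - 4*x - 6*y**2 + 14*y - 4.
Scan x_0 ∈ {−4, ..., 4}. For each x_0, f_y(x_0, y) is a polynomial in y; find its integer roots y ∈ {−4, ..., 4}, then test f_x and f at those candidates.
  x = -4: f_y(-4, y) = -6*y**2 + 14*y + 28; no integer root y with |y| ≤ 4.
  x = -3: f_y(-3, y) = -6*y**2 + 14*y + 17; no integer root y with |y| ≤ 4.
  x = -2: f_y(-2, y) = -6*y**2 + 14*y + 8; no integer root y with |y| ≤ 4.
  x = -1: f_y(-1, y) = -6*y**2 + 14*y + 1; no integer root y with |y| ≤ 4.
  x = 0: f_y(0, y) = -6*y**2 + 14*y - 4; vanishes at y ∈ {2}. (0, 2): f_x = -28 ≠ 0.
  x = 1: f_y(1, y) = -6*y**2 + 14*y - 7; no integer root y with |y| ≤ 4.
  x = 2: f_y(2, y) = -6*y**2 + 14*y - 8; vanishes at y ∈ {1}. (2, 1): f_x = 0, f = 0 — SINGULAR.
  x = 3: f_y(3, y) = -6*y**2 + 14*y - 7; no integer root y with |y| ≤ 4.
  x = 4: f_y(4, y) = -6*y**2 + 14*y - 4; vanishes at y ∈ {2}. (4, 2): f_x = -20 ≠ 0.
Only singular point on the grid: (2, 1).
Classify: substitute x = 2 + u, y = 1 + v and expand: f = -2*u**3 + u**2*v - 2*v**3 + v**2.
No constant or linear terms (consistent with a singular point). Quadratic part: v**2. Cubic part: -2*u**3 + u**2*v - 2*v**3.
The quadratic part v**2 is a perfect square, so there is a single (double) tangent line v = 0, i.e. y = 1. Restricting the cubic part to that line (v = 0) leaves -2*u**3 ≠ 0, so f is not divisible by v and the branch is v² ≈ 2*u**3 to lowest order — this is a cusp.
Classification: cusp.


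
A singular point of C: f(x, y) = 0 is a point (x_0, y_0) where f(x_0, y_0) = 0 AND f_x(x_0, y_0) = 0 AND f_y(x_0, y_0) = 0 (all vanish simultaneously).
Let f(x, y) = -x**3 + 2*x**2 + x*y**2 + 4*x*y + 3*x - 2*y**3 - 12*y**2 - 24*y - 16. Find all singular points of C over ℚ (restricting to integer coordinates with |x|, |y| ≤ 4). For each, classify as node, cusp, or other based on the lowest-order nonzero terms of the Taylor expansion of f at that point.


Singular points: {(1, -2)}; classification: node.

Compute partial derivatives:
  f_x = -3*x**2 + 4*x + y**2 + 4*y + 3.
  f_y = 2*x*y + 4*x - 6*y**2 - 24*y - 24.
Scan x_0 ∈ {−4, ..., 4}. For each x_0, f_y(x_0, y) is a polynomial in y; find its integer roots y ∈ {−4, ..., 4}, then test f_x and f at those candidates.
  x = -4: f_y(-4, y) = -6*y**2 - 32*y - 40; vanishes at y ∈ {-2}. (-4, -2): f_x = -65 ≠ 0.
  x = -3: f_y(-3, y) = -6*y**2 - 30*y - 36; vanishes at y ∈ {-3, -2}. (-3, -3): f_x = -39 ≠ 0; (-3, -2): f_x = -40 ≠ 0.
  x = -2: f_y(-2, y) = -6*y**2 - 28*y - 32; vanishes at y ∈ {-2}. (-2, -2): f_x = -21 ≠ 0.
  x = -1: f_y(-1, y) = -6*y**2 - 26*y - 28; vanishes at y ∈ {-2}. (-1, -2): f_x = -8 ≠ 0.
  x = 0: f_y(0, y) = -6*y**2 - 24*y - 24; vanishes at y ∈ {-2}. (0, -2): f_x = -1 ≠ 0.
  x = 1: f_y(1, y) = -6*y**2 - 22*y - 20; vanishes at y ∈ {-2}. (1, -2): f_x = 0, f = 0 — SINGULAR.
  x = 2: f_y(2, y) = -6*y**2 - 20*y - 16; vanishes at y ∈ {-2}. (2, -2): f_x = -5 ≠ 0.
  x = 3: f_y(3, y) = -6*y**2 - 18*y - 12; vanishes at y ∈ {-2, -1}. (3, -2): f_x = -16 ≠ 0; (3, -1): f_x = -15 ≠ 0.
  x = 4: f_y(4, y) = -6*y**2 - 16*y - 8; vanishes at y ∈ {-2}. (4, -2): f_x = -33 ≠ 0.
Only singular point on the grid: (1, -2).
Classify: substitute x = 1 + u, y = -2 + v and expand: f = -u**3 - u**2 + u*v**2 - 2*v**3 + v**2.
No constant or linear terms (consistent with a singular point). Quadratic part: -u**2 + v**2. Cubic part: -u**3 + u*v**2 - 2*v**3.
The quadratic part v**2 - u**2 = (v − u)(v + u) splits into two distinct linear factors, so there are two distinct tangent lines y − -2 = ±(x − 1) — this is a node (ordinary double point).
Classification: node.


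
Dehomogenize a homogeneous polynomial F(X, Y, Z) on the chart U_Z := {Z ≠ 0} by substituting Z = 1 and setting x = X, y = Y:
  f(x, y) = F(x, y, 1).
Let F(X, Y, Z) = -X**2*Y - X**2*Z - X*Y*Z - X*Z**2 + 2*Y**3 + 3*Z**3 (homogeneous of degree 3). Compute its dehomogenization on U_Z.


f(x, y) = -x**2*y - x**2 - x*y - x + 2*y**3 + 3

On U_Z we set Z = 1. Each monomial c·X^i·Y^j·Z^k in F becomes c·x^i·y^j·1^k = c·x^i·y^j.
Substituting Z = 1: F(X, Y, 1) = -x**2*y - x**2 - x*y - x + 2*y**3 + 3.
Note: deg(f) ≤ deg(F) = 3; strict inequality happens when F is divisible by Z (lost terms).


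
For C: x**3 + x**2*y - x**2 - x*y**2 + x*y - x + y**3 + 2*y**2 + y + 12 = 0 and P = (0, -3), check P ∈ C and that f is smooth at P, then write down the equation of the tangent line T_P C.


Tangent line at P: -13*x + 16*y + 48 = 0.

Step 1: f(0, -3) = 0, so P lies on C.
Step 2: partial derivatives
  f_x(x, y) = 3*x**2 + 2*x*y - 2*x - y**2 + y - 1, f_y(x, y) = x**2 - 2*x*y + x + 3*y**2 + 4*y + 1.
  f_x(P) = -13, f_y(P) = 16 (gradient nonzero, so P is smooth).
Step 3: tangent line at P: -13·(x − 0) + 16·(y − -3) = 0.
Expanding: -13*x + 16*y + 48 = 0.
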